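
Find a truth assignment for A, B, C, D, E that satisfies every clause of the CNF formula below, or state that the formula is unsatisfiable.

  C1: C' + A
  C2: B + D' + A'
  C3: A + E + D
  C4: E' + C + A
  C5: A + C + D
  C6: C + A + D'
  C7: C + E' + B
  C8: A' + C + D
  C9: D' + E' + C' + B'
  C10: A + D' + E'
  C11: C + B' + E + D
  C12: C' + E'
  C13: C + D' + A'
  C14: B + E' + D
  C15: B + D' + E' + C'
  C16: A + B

A=1,  B=0,  C=1,  D=0,  E=0

Branch on C: set C = 1.
From the singleton clause (A), A = 1.
From the singleton clause (E'), E = 0.
Branch on B: set B = 0.
From the singleton clause (D'), D = 0.
Every clause now holds.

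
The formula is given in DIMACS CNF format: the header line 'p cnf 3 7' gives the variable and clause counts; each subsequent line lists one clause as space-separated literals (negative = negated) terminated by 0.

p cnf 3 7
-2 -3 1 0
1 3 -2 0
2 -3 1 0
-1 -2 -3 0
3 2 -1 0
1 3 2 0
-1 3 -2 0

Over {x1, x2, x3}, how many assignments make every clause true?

There are 2^3 = 8 truth assignments over (x1, x2, x3).
Split on x1. With x1 = True, the clauses containing x1 are satisfied and ¬x1 drops from the rest; 1 of the 2^2 = 4 assignments to the other variables satisfy what remains.
With x1 = False, by the same count on the reduced clause set, 0 assignments work.
(One model: x1=T, x2=F, x3=T.)
Total: 1 + 0 = 1.

1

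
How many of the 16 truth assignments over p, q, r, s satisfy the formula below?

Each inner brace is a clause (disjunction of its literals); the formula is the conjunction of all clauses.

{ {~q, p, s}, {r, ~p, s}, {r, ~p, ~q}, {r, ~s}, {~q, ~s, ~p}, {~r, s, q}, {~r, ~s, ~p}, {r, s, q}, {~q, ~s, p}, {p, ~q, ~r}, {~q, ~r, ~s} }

There are 2^4 = 16 truth assignments over (p, q, r, s).
Check each against the 11 clauses (columns in the order p, q, r, s):
  F F F F  ✗ fails (r | s | q)
  F F F T  ✗ fails (r | ~s)
  F F T F  ✗ fails (~r | s | q)
  F F T T  ✓ satisfies all
  F T F F  ✗ fails (~q | p | s)
  F T F T  ✗ fails (r | ~s)
  F T T F  ✗ fails (~q | p | s)
  F T T T  ✗ fails (~q | ~s | p)
  T F F F  ✗ fails (r | ~p | s)
  T F F T  ✗ fails (r | ~s)
  T F T F  ✗ fails (~r | s | q)
  T F T T  ✗ fails (~r | ~s | ~p)
  T T F F  ✗ fails (r | ~p | s)
  T T F T  ✗ fails (r | ~p | ~q)
  T T T F  ✓ satisfies all
  T T T T  ✗ fails (~q | ~s | ~p)
2 of the 16 rows are models.

2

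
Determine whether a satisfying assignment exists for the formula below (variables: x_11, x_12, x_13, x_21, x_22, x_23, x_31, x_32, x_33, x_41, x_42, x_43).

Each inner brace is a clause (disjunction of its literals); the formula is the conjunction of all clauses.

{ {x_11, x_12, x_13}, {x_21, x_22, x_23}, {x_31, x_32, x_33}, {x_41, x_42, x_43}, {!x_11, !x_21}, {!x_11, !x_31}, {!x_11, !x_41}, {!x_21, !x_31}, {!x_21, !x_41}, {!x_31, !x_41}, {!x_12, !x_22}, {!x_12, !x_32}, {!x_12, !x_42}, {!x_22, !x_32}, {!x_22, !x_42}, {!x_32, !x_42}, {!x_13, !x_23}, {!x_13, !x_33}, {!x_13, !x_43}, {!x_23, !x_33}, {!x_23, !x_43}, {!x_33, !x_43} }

Case x_11 = false:
Case x_12 = true:
Unit clause (!x_22) forces x_22 = false.
Unit clause (!x_32) forces x_32 = false.
Unit clause (!x_42) forces x_42 = false.
Case x_21 = true:
Unit clause (!x_31) forces x_31 = false.
Unit clause (x_33) forces x_33 = true.
Unit clause (!x_41) forces x_41 = false.
Unit clause (x_43) forces x_43 = true.
That conflicts with the unit clause (!x_43).
That branch fails; take x_21 = false instead.
Unit clause (x_23) forces x_23 = true.
Unit clause (!x_13) forces x_13 = false.
Unit clause (!x_33) forces x_33 = false.
Unit clause (x_31) forces x_31 = true.
Unit clause (!x_41) forces x_41 = false.
Unit clause (x_43) forces x_43 = true.
That conflicts with the unit clause (!x_43).
Both values of x_21 lead to a conflict.
That branch fails; take x_12 = false instead.
Unit clause (x_13) forces x_13 = true.
Unit clause (!x_23) forces x_23 = false.
Unit clause (!x_33) forces x_33 = false.
Unit clause (!x_43) forces x_43 = false.
Case x_21 = true:
Unit clause (!x_31) forces x_31 = false.
Unit clause (x_32) forces x_32 = true.
Unit clause (!x_41) forces x_41 = false.
Unit clause (x_42) forces x_42 = true.
That conflicts with the unit clause (!x_42).
That branch fails; take x_21 = false instead.
Unit clause (x_22) forces x_22 = true.
Unit clause (!x_32) forces x_32 = false.
Unit clause (x_31) forces x_31 = true.
Unit clause (!x_41) forces x_41 = false.
Unit clause (x_42) forces x_42 = true.
That conflicts with the unit clause (!x_42).
Both values of x_21 lead to a conflict.
Both values of x_12 lead to a conflict.
That branch fails; take x_11 = true instead.
Unit clause (!x_21) forces x_21 = false.
Unit clause (!x_31) forces x_31 = false.
Unit clause (!x_41) forces x_41 = false.
Case x_22 = true:
Unit clause (!x_12) forces x_12 = false.
Unit clause (!x_32) forces x_32 = false.
Unit clause (x_33) forces x_33 = true.
Unit clause (!x_42) forces x_42 = false.
Unit clause (x_43) forces x_43 = true.
That conflicts with the unit clause (!x_43).
That branch fails; take x_22 = false instead.
Unit clause (x_23) forces x_23 = true.
Unit clause (!x_13) forces x_13 = false.
Unit clause (!x_33) forces x_33 = false.
Unit clause (x_32) forces x_32 = true.
Unit clause (!x_12) forces x_12 = false.
Unit clause (!x_42) forces x_42 = false.
Unit clause (x_43) forces x_43 = true.
That conflicts with the unit clause (!x_43).
Both values of x_22 lead to a conflict.
Both values of x_11 lead to a conflict.
No assignment satisfies every clause.

Unsatisfiable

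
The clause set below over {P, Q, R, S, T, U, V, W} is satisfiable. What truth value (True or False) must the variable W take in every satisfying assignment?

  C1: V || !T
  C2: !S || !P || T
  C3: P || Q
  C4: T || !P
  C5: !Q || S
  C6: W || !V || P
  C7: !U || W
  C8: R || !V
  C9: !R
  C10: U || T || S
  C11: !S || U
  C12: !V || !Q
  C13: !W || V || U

True

Suppose W = false.
Unit clause (!U) forces U = false.
Unit clause (!R) forces R = false.
Unit clause (!V) forces V = false.
Unit clause (!T) forces T = false.
Unit clause (!P) forces P = false.
Unit clause (Q) forces Q = true.
Unit clause (S) forces S = true.
That conflicts with the unit clause (!S).
So every satisfying assignment has W = True.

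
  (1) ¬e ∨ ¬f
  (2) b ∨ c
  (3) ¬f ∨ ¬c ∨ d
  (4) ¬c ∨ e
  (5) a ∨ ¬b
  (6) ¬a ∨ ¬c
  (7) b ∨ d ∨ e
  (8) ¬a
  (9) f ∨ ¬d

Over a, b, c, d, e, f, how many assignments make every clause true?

1

There are 2^6 = 64 truth assignments over (a, b, c, d, e, f).
Split on f. With f = True, the clauses containing f are satisfied and ¬f drops from the rest; 0 of the 2^5 = 32 assignments to the other variables satisfy what remains.
With f = False, by the same count on the reduced clause set, 1 assignment works.
(One model: a=F, b=F, c=T, d=F, e=T, f=F.)
Total: 0 + 1 = 1.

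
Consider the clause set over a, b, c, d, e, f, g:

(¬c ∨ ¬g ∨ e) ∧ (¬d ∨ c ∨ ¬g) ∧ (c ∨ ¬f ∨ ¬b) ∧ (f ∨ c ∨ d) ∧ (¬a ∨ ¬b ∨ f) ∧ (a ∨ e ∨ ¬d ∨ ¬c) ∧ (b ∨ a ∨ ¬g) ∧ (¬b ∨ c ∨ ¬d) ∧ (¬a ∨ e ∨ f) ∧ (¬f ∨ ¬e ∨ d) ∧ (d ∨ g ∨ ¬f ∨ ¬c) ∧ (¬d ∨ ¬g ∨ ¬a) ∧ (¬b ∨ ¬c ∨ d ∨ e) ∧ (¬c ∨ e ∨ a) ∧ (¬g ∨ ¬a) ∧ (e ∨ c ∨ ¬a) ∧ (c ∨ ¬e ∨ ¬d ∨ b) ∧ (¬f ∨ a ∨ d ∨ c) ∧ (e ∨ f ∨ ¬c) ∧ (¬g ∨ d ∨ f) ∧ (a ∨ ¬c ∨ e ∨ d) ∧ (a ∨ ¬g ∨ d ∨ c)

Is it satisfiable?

Case g = False:
Case c = True:
Case d = False:
(¬f) alone gives f = False.
(e) alone gives e = True.
Case a = False:
Every clause is now satisfied; b is unconstrained.
A satisfying assignment: a: False; b: True; c: True; d: False; e: True; f: False; g: False.

Satisfiable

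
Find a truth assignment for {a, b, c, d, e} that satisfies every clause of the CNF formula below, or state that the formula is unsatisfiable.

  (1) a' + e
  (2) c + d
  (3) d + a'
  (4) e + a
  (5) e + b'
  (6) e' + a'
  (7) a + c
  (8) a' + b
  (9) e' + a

UNSATISFIABLE

Suppose a = 0.
The clause (e) is unit, so e = 1.
But (e') is also a unit clause — contradiction.
Undo a and try a = 1.
The clause (e) is unit, so e = 1.
But (e') is also a unit clause — contradiction.
Both values of a lead to a conflict.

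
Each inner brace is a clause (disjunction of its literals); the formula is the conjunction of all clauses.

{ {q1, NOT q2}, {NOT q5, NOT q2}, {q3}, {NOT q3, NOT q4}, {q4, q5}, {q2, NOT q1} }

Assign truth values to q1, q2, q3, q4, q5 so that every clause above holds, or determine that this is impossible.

q1 ↦ false; q2 ↦ false; q3 ↦ true; q4 ↦ false; q5 ↦ true

(q3) alone gives q3 = true.
(NOT q4) alone gives q4 = false.
(q5) alone gives q5 = true.
(NOT q2) alone gives q2 = false.
(NOT q1) alone gives q1 = false.
All clauses are satisfied.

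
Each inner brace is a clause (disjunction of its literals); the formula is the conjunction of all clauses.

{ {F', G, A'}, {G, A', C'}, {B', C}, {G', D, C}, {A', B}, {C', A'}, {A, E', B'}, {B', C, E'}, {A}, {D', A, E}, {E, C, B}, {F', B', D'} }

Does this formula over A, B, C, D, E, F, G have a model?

No, unsatisfiable

The clause (A) is unit, so A = 1.
The clause (B) is unit, so B = 1.
The clause (C) is unit, so C = 1.
But (C') is also a unit clause — contradiction.
No assignment satisfies every clause.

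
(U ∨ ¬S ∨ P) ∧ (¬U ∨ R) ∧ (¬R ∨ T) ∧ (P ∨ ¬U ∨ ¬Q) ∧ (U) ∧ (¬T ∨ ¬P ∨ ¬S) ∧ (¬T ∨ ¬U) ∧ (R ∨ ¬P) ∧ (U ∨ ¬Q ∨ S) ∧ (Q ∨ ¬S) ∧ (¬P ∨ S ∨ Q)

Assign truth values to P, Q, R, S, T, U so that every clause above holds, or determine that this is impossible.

UNSATISFIABLE

Unit clause (U) forces U = True.
Unit clause (R) forces R = True.
Unit clause (T) forces T = True.
That conflicts with the unit clause (¬T).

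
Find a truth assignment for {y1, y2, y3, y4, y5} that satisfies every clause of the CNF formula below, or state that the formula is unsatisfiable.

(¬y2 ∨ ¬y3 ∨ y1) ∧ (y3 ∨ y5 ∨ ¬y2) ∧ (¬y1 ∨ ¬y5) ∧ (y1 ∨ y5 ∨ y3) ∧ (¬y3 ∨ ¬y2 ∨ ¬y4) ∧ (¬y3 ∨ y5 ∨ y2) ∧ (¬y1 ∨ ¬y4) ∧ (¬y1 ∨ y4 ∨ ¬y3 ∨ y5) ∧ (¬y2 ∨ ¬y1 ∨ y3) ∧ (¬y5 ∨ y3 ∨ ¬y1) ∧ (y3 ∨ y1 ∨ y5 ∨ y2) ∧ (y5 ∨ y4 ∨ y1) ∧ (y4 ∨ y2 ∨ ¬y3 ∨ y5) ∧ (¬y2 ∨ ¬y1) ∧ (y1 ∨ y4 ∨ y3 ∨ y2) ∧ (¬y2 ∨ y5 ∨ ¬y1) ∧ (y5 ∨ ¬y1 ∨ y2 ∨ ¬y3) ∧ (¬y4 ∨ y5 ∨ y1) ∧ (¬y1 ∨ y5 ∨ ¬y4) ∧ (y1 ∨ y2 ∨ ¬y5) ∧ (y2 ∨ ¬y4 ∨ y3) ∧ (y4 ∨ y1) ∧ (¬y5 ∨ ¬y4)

y1: True,  y2: False,  y3: False,  y4: False,  y5: False

Suppose y1 = True.
From the singleton clause (¬y5), y5 = False.
From the singleton clause (¬y4), y4 = False.
From the singleton clause (¬y3), y3 = False.
From the singleton clause (¬y2), y2 = False.
This assignment satisfies each clause.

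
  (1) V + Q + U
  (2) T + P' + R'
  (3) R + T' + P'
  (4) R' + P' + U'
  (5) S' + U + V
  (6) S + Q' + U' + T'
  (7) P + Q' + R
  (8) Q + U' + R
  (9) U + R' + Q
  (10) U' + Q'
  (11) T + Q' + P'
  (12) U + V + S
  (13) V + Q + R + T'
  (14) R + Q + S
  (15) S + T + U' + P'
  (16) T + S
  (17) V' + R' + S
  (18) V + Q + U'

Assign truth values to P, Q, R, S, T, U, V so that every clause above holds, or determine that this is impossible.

P ↦ 1, Q ↦ 1, R ↦ 1, S ↦ 1, T ↦ 1, U ↦ 0, V ↦ 1

Branch on U: set U = 0.
Branch on V: set V = 1.
Branch on R: set R = 1.
From the singleton clause (Q), Q = 1.
From the singleton clause (S), S = 1.
Branch on T: set T = 1.
No clause remains; P is free.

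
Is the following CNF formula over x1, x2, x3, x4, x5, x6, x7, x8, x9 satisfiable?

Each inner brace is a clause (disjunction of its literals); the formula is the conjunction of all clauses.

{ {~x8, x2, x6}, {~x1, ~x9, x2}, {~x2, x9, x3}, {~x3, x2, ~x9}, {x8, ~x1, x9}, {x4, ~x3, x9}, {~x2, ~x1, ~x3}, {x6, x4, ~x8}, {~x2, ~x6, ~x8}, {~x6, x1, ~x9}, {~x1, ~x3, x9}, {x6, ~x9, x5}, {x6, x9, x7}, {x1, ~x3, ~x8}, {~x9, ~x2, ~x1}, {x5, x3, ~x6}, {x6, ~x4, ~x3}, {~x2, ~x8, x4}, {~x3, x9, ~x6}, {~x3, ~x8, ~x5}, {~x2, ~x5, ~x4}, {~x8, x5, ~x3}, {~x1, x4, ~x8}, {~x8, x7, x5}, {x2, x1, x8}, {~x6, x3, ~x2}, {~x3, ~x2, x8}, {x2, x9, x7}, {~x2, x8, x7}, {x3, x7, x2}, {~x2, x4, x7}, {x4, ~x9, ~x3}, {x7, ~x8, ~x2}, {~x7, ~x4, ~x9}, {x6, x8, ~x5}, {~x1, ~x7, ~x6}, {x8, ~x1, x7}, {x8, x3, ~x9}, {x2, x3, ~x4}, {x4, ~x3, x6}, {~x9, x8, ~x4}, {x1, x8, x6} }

Case x8 = 1:
Case x2 = 0:
(x6) alone gives x6 = 1.
Case x1 = 0:
(~x9) alone gives x9 = 0.
(~x3) alone gives x3 = 0.
(x5) alone gives x5 = 1.
(x7) alone gives x7 = 1.
(~x4) alone gives x4 = 0.
All clauses are satisfied.
A satisfying assignment: x1=0; x2=0; x3=0; x4=0; x5=1; x6=1; x7=1; x8=1; x9=0.

Satisfiable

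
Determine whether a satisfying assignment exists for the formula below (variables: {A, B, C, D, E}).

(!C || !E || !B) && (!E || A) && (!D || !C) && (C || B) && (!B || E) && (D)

Satisfiable

The clause (D) is unit, so D = true.
The clause (!C) is unit, so C = false.
The clause (B) is unit, so B = true.
The clause (E) is unit, so E = true.
The clause (A) is unit, so A = true.
Every clause now holds.
A satisfying assignment: A ↦ true,  B ↦ true,  C ↦ false,  D ↦ true,  E ↦ true.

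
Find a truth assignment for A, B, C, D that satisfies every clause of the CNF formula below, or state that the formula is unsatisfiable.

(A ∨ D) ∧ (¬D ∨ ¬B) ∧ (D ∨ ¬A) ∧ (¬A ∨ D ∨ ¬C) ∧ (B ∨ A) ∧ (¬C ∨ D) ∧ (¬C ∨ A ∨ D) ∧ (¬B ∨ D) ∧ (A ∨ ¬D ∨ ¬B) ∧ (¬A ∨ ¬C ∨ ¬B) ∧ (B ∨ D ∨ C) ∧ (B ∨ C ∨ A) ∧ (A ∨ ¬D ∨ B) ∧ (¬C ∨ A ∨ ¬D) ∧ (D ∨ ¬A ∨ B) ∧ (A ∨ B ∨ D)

Suppose A = True.
Unit clause (D) forces D = True.
Unit clause (¬B) forces B = False.
Every clause is now satisfied; C is unconstrained.

A: True; B: False; C: True; D: True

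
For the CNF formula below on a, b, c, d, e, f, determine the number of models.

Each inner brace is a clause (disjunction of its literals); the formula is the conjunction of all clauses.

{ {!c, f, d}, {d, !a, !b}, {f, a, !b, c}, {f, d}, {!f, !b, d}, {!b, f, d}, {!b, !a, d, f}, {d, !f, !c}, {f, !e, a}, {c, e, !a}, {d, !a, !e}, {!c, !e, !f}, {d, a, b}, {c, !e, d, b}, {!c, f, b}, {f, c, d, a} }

16

There are 2^6 = 64 truth assignments over (a, b, c, d, e, f).
Split on a. With a = true, the clauses containing a are satisfied and !a drops from the rest; 8 of the 2^5 = 32 assignments to the other variables satisfy what remains.
With a = false, by the same count on the reduced clause set, 8 assignments work.
(One model: a=F, b=F, c=F, d=T, e=F, f=F.)
Total: 8 + 8 = 16.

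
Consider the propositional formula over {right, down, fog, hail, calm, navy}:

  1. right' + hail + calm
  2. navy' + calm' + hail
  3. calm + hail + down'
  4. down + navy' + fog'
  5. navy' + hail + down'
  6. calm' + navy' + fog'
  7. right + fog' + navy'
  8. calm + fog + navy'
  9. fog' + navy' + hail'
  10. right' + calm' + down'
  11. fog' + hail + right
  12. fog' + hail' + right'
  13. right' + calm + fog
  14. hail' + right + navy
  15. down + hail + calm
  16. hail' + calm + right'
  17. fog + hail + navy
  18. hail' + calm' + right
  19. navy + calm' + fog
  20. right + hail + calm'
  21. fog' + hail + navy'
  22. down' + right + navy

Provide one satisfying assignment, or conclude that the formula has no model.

Suppose right = 1.
Suppose hail = 1.
The clause (fog') is unit, so fog = 0.
The clause (calm) is unit, so calm = 1.
The clause (down') is unit, so down = 0.
The clause (navy) is unit, so navy = 1.
All clauses are satisfied.

right: 1; down: 0; fog: 0; hail: 1; calm: 1; navy: 1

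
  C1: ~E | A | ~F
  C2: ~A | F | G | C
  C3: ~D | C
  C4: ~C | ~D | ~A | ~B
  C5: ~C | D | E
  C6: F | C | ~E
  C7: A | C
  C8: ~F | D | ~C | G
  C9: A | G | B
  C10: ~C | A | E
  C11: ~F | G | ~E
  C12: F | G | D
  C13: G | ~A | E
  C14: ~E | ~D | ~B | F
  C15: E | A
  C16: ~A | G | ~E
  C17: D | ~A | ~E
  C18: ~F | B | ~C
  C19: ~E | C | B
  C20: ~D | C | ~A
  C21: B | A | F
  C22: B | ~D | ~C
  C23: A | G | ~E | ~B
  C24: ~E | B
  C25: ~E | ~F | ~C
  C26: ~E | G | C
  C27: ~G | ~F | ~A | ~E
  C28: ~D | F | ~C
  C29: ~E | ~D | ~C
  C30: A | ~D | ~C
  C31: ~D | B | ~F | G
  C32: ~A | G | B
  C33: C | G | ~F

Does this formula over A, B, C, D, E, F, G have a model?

Yes

Try D = 0.
Try C = 0.
The clause (A) is unit, so A = 1.
The clause (~E) is unit, so E = 0.
The clause (G) is unit, so G = 1.
All clauses hold; B, F can take either value.
A satisfying assignment: A=1,  B=0,  C=0,  D=0,  E=0,  F=1,  G=1.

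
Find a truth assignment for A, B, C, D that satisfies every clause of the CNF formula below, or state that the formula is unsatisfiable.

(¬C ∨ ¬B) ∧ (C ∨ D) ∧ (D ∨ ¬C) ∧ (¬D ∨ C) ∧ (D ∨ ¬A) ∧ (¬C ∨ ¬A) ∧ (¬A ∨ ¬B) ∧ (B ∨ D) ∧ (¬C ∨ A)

Branch on C: set C = False.
(D) alone gives D = True.
That conflicts with the unit clause (¬D).
Undo C and try C = True.
(¬B) alone gives B = False.
(D) alone gives D = True.
(¬A) alone gives A = False.
That conflicts with the unit clause (A).
Both values of C lead to a conflict.

UNSATISFIABLE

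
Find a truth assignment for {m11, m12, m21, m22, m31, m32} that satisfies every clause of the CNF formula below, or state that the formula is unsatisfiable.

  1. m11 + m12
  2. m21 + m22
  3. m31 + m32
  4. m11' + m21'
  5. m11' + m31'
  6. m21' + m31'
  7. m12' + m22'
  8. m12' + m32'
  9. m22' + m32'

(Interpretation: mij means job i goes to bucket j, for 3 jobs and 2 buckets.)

UNSATISFIABLE

Branch on m11: set m11 = 1.
(m21') alone gives m21 = 0.
(m22) alone gives m22 = 1.
(m31') alone gives m31 = 0.
(m32) alone gives m32 = 1.
Now (m32') is unsatisfied and unit — conflict.
Backtrack on m11: now try m11 = 0.
(m12) alone gives m12 = 1.
(m22') alone gives m22 = 0.
(m21) alone gives m21 = 1.
(m31') alone gives m31 = 0.
(m32) alone gives m32 = 1.
Now (m32') is unsatisfied and unit — conflict.
Both values of m11 lead to a conflict.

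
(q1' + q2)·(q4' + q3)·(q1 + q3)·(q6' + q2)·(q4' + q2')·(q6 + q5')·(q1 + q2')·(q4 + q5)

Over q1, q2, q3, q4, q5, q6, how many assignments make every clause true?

3

There are 2^6 = 64 truth assignments over (q1, q2, q3, q4, q5, q6).
Split on q6. With q6 = 1, the clauses containing q6 are satisfied and q6' drops from the rest; 2 of the 2^5 = 32 assignments to the other variables satisfy what remains.
With q6 = 0, by the same count on the reduced clause set, 1 assignment works.
(One model: q1=F, q2=F, q3=T, q4=T, q5=F, q6=F.)
Total: 2 + 1 = 3.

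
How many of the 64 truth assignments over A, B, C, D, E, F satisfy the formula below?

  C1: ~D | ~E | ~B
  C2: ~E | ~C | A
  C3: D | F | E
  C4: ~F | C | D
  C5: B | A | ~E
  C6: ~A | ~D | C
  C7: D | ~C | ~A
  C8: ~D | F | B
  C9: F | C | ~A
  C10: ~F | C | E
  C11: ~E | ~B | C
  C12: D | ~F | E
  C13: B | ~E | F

There are 2^6 = 64 truth assignments over (A, B, C, D, E, F).
Split on C. With C = 1, the clauses containing C are satisfied and ~C drops from the rest; 7 of the 2^5 = 32 assignments to the other variables satisfy what remains.
With C = 0, by the same count on the reduced clause set, 1 assignment works.
(One model: A=F, B=F, C=T, D=T, E=F, F=T.)
Total: 7 + 1 = 8.

8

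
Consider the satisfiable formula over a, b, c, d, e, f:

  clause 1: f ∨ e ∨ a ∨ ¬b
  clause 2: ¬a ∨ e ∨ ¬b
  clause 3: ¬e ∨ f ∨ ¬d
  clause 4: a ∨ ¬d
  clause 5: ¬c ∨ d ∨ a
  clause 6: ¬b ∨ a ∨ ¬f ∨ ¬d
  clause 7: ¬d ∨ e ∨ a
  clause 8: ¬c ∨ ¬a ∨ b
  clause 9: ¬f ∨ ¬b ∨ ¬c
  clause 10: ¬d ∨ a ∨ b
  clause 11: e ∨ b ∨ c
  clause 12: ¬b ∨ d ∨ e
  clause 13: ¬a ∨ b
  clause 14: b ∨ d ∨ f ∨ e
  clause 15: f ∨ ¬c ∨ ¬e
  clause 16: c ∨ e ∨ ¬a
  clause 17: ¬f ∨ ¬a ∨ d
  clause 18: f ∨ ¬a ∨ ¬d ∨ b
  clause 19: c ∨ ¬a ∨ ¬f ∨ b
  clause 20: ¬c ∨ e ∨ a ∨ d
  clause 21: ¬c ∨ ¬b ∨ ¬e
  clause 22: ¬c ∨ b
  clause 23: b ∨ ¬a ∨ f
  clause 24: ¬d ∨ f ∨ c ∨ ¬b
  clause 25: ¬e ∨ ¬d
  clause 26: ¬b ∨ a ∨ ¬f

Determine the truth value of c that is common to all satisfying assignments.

Suppose c = True.
From the singleton clause (b), b = True.
From the singleton clause (¬f), f = False.
From the singleton clause (¬e), e = False.
From the singleton clause (a), a = True.
That conflicts with the unit clause (¬a).
So every satisfying assignment has c = False.

False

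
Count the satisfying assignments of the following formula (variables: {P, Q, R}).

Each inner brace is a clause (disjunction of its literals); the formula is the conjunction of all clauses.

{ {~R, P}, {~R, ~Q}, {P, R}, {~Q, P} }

3

There are 2^3 = 8 truth assignments over (P, Q, R).
Check each against the 4 clauses (columns in the order P, Q, R):
  F F F  ✗ fails (P | R)
  F F T  ✗ fails (~R | P)
  F T F  ✗ fails (P | R)
  F T T  ✗ fails (~R | P)
  T F F  ✓ satisfies all
  T F T  ✓ satisfies all
  T T F  ✓ satisfies all
  T T T  ✗ fails (~R | ~Q)
3 of the 8 rows are models.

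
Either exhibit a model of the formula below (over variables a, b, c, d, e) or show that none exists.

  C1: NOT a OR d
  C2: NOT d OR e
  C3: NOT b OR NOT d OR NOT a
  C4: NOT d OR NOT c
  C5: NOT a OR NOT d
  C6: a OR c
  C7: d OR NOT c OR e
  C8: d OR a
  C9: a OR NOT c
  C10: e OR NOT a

Case a = false:
The clause (c) is unit, so c = true.
Now (NOT c) is unsatisfied and unit — conflict.
So a must be the other value — set a = true.
The clause (d) is unit, so d = true.
Now (NOT d) is unsatisfied and unit — conflict.
Both values of a lead to a conflict.

UNSATISFIABLE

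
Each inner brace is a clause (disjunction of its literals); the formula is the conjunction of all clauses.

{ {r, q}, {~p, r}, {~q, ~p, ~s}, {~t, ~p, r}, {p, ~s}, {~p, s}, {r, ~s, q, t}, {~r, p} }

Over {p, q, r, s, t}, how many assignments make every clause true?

4

There are 2^5 = 32 truth assignments over (p, q, r, s, t).
Split on q. With q = 1, the clauses containing q are satisfied and ~q drops from the rest; 2 of the 2^4 = 16 assignments to the other variables satisfy what remains.
With q = 0, by the same count on the reduced clause set, 2 assignments work.
Total: 2 + 2 = 4.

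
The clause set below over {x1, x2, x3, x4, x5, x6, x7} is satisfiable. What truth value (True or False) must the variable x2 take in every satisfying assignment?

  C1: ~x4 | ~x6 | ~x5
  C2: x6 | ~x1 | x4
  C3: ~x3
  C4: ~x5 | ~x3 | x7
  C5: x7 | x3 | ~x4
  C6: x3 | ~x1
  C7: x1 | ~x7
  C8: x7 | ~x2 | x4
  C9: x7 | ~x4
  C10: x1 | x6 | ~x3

Suppose x2 = 1.
Unit clause (~x3) forces x3 = 0.
Unit clause (~x1) forces x1 = 0.
Unit clause (~x7) forces x7 = 0.
Unit clause (~x4) forces x4 = 0.
That conflicts with the unit clause (x4).
So every satisfying assignment has x2 = False.

False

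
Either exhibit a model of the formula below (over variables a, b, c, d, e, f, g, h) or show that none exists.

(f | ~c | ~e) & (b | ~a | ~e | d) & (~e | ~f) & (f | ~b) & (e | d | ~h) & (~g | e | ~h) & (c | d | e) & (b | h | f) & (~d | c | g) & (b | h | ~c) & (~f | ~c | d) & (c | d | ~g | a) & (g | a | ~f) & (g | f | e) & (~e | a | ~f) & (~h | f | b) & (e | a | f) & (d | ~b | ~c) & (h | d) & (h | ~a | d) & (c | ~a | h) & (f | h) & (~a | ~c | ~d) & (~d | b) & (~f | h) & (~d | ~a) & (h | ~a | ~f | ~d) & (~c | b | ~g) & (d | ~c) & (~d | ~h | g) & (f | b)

UNSATISFIABLE

Try e = 0.
Try f = 1.
From the singleton clause (h), h = 1.
From the singleton clause (d), d = 1.
From the singleton clause (~g), g = 0.
But (g) is also a unit clause — contradiction.
Backtrack on f: now try f = 0.
From the singleton clause (~b), b = 0.
But (b) is also a unit clause — contradiction.
Neither f = 1 nor f = 0 works.
Backtrack on e: now try e = 1.
From the singleton clause (~f), f = 0.
From the singleton clause (~c), c = 0.
From the singleton clause (~b), b = 0.
But (b) is also a unit clause — contradiction.
Neither e = 1 nor e = 0 works.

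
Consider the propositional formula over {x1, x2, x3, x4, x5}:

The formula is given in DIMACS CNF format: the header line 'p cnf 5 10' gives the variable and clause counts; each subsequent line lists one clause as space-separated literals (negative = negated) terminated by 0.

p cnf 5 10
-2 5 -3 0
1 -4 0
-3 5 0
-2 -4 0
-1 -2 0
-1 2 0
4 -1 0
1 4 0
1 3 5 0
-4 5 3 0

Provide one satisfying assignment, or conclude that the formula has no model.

Try x1 = True.
From the singleton clause (¬x2), x2 = False.
Now (x2) is unsatisfied and unit — conflict.
That branch fails; take x1 = False instead.
From the singleton clause (¬x4), x4 = False.
Now (x4) is unsatisfied and unit — conflict.
Either choice for x1 ends in contradiction.

UNSATISFIABLE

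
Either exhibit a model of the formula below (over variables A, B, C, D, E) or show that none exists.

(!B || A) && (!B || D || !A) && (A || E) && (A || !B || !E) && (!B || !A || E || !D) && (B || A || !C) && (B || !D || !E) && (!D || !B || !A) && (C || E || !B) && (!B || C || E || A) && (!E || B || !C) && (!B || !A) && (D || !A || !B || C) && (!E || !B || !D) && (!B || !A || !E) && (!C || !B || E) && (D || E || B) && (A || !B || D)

Branch on B: set B = false.
Branch on A: set A = true.
Branch on D: set D = true.
Unit clause (!E) forces E = false.
No clause remains; C is free.

A=true,  B=false,  C=true,  D=true,  E=false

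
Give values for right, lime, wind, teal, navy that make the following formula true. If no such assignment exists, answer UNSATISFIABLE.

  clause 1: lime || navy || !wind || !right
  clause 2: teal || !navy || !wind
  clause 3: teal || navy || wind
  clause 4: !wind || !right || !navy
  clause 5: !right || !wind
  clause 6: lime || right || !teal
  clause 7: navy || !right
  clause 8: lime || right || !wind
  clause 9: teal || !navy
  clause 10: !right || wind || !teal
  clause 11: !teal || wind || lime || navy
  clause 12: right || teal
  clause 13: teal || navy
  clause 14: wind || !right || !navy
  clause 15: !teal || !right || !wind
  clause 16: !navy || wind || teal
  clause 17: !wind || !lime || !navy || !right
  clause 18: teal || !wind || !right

Suppose right = false.
Unit clause (teal) forces teal = true.
Unit clause (lime) forces lime = true.
All clauses hold; wind, navy can take either value.

right: false; lime: true; wind: true; teal: true; navy: true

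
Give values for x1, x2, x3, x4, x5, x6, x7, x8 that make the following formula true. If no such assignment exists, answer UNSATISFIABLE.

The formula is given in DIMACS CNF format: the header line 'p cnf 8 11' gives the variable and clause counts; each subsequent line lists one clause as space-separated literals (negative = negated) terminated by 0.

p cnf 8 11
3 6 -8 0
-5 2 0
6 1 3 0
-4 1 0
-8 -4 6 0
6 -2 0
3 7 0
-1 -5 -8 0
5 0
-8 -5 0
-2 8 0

Unit clause (x5) forces x5 = True.
Unit clause (x2) forces x2 = True.
Unit clause (x6) forces x6 = True.
Unit clause (¬x8) forces x8 = False.
Now (x8) is unsatisfied and unit — conflict.

UNSATISFIABLE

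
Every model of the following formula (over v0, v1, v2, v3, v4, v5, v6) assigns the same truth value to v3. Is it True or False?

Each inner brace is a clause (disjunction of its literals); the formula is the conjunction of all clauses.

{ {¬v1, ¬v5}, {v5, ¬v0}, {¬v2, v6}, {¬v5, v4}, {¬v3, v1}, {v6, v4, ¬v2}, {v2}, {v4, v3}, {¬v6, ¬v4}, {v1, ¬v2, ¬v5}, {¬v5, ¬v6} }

Suppose v3 = False.
The clause (v2) is unit, so v2 = True.
The clause (v6) is unit, so v6 = True.
The clause (v4) is unit, so v4 = True.
That conflicts with the unit clause (¬v4).
So every satisfying assignment has v3 = True.

True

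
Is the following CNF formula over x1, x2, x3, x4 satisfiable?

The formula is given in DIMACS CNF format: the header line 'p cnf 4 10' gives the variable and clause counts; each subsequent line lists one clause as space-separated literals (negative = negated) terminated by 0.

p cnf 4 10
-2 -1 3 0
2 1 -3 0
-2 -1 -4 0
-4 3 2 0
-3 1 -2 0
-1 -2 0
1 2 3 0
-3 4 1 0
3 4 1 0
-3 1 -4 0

Yes, satisfiable

Case x1 = False:
Case x2 = True:
Unit clause (¬x3) forces x3 = False.
Unit clause (x4) forces x4 = True.
Every clause now holds.
A satisfying assignment: x1: False, x2: True, x3: False, x4: True.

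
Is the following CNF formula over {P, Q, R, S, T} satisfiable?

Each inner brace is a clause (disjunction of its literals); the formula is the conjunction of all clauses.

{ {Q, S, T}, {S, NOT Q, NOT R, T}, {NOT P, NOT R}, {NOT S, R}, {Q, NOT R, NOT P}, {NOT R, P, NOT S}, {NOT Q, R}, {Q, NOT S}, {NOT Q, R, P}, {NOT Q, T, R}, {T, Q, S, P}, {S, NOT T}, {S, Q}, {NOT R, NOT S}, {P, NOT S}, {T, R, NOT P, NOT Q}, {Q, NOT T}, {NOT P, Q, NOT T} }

No

Try P = false.
From the singleton clause (NOT S), S = false.
From the singleton clause (NOT T), T = false.
From the singleton clause (Q), Q = true.
From the singleton clause (NOT R), R = false.
That conflicts with the unit clause (R).
Backtrack on P: now try P = true.
From the singleton clause (NOT R), R = false.
From the singleton clause (NOT S), S = false.
From the singleton clause (NOT Q), Q = false.
That conflicts with the unit clause (Q).
Both values of P lead to a conflict.
No assignment satisfies every clause.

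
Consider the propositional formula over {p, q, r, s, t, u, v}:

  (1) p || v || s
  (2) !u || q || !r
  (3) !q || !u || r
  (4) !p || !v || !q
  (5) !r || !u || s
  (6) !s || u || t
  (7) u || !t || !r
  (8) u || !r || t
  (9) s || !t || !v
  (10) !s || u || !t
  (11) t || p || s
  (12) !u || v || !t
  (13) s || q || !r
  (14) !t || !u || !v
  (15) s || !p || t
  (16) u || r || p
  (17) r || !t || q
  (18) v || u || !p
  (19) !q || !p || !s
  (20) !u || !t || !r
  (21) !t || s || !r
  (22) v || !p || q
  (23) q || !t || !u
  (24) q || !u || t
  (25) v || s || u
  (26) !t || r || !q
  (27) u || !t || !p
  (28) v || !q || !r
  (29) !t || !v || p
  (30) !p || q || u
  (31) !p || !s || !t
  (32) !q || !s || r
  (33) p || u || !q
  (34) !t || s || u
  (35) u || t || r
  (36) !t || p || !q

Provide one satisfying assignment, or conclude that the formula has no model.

Suppose p = false.
Suppose v = true.
Unit clause (!t) forces t = false.
Unit clause (s) forces s = true.
Unit clause (u) forces u = true.
Unit clause (q) forces q = true.
Unit clause (r) forces r = true.
All clauses are satisfied.

p ↦ false,  q ↦ true,  r ↦ true,  s ↦ true,  t ↦ false,  u ↦ true,  v ↦ true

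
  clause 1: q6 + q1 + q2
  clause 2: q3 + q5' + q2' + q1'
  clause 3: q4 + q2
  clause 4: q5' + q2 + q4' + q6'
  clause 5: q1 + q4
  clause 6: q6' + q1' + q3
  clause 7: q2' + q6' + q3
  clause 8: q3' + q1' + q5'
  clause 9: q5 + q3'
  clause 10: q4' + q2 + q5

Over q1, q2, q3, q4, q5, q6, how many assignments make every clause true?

7

There are 2^6 = 64 truth assignments over (q1, q2, q3, q4, q5, q6).
Split on q5. With q5 = 1, the clauses containing q5 are satisfied and q5' drops from the rest; 4 of the 2^5 = 32 assignments to the other variables satisfy what remains.
With q5 = 0, by the same count on the reduced clause set, 3 assignments work.
(One model: q1=F, q2=T, q3=F, q4=T, q5=F, q6=F.)
Total: 4 + 3 = 7.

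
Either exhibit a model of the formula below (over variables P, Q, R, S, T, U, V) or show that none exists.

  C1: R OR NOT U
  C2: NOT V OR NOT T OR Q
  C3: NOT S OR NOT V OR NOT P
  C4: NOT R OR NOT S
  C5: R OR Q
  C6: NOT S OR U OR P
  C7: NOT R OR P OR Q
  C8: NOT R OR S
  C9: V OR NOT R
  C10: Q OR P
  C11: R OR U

Case R = true:
From the singleton clause (NOT S), S = false.
But (S) is also a unit clause — contradiction.
Undo R and try R = false.
From the singleton clause (NOT U), U = false.
But (U) is also a unit clause — contradiction.
Either choice for R ends in contradiction.

UNSATISFIABLE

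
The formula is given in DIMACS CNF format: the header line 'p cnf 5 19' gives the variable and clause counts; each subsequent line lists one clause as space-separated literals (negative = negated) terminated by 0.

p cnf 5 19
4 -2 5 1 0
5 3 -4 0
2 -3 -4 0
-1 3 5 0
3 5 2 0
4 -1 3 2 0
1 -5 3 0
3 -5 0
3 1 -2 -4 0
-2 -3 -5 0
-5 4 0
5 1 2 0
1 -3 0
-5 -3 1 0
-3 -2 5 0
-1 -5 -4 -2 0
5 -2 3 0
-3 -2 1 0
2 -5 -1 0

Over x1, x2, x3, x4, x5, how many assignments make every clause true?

There are 2^5 = 32 truth assignments over (x1, x2, x3, x4, x5).
Split on x3. With x3 = True, the clauses containing x3 are satisfied and ¬x3 drops from the rest; 1 of the 2^4 = 16 assignments to the other variables satisfy what remains.
With x3 = False, by the same count on the reduced clause set, 0 assignments work.
(One model: x1=T, x2=F, x3=T, x4=F, x5=F.)
Total: 1 + 0 = 1.

1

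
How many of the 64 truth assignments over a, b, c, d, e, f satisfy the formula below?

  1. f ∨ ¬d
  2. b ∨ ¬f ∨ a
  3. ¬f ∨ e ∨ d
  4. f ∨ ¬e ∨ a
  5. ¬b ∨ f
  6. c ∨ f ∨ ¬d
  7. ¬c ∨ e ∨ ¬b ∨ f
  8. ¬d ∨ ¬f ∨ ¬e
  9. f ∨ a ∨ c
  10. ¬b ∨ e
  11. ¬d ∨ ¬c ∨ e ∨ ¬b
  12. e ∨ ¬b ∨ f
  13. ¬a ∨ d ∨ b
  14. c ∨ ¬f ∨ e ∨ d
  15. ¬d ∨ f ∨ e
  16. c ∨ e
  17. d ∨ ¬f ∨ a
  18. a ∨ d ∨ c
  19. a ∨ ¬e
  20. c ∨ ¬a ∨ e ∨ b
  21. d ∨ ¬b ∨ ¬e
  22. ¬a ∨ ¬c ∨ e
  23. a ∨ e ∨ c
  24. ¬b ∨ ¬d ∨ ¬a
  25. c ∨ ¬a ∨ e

There are 2^6 = 64 truth assignments over (a, b, c, d, e, f).
Split on d. With d = True, the clauses containing d are satisfied and ¬d drops from the rest; 0 of the 2^5 = 32 assignments to the other variables satisfy what remains.
With d = False, by the same count on the reduced clause set, 1 assignment works.
(One model: a=F, b=F, c=T, d=F, e=F, f=F.)
Total: 0 + 1 = 1.

1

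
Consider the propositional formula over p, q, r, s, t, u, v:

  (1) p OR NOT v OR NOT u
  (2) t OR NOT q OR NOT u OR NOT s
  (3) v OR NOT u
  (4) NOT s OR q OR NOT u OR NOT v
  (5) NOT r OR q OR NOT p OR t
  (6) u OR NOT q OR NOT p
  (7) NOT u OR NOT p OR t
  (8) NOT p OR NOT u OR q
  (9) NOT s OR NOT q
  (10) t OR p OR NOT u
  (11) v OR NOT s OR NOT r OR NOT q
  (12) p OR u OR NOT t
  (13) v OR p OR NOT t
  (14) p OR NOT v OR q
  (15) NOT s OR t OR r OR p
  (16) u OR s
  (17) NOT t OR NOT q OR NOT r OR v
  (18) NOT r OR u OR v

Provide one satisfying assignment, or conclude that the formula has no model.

Case v = false:
Unit clause (NOT u) forces u = false.
Unit clause (s) forces s = true.
Unit clause (NOT q) forces q = false.
Unit clause (NOT r) forces r = false.
Case p = true:
No clause remains; t is free.

p: true,  q: false,  r: false,  s: true,  t: false,  u: false,  v: false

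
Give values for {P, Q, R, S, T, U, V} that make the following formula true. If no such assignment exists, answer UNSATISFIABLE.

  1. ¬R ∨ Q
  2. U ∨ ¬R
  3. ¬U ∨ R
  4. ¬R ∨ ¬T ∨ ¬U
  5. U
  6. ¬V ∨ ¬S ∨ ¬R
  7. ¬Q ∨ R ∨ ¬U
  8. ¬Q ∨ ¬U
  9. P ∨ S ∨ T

UNSATISFIABLE

Unit clause (U) forces U = True.
Unit clause (R) forces R = True.
Unit clause (Q) forces Q = True.
Now (¬Q) is unsatisfied and unit — conflict.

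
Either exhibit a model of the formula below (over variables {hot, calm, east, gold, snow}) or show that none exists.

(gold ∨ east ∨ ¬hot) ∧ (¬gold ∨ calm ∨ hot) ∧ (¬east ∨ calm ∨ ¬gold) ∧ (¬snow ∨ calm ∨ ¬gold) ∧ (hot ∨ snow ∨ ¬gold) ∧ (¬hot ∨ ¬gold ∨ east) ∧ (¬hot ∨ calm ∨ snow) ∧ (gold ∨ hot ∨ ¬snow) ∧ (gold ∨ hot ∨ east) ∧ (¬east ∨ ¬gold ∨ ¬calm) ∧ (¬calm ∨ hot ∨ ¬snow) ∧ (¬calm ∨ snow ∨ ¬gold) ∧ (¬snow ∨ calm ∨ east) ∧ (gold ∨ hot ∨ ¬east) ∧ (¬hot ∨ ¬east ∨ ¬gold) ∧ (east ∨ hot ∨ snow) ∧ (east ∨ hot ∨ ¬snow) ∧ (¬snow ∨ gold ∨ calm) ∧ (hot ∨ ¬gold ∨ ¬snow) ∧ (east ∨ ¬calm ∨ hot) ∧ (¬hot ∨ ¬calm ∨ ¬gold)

hot ↦ True; calm ↦ True; east ↦ True; gold ↦ False; snow ↦ False

Try gold = False.
Try east = True.
(hot) alone gives hot = True.
Try calm = True.
No clause remains; snow is free.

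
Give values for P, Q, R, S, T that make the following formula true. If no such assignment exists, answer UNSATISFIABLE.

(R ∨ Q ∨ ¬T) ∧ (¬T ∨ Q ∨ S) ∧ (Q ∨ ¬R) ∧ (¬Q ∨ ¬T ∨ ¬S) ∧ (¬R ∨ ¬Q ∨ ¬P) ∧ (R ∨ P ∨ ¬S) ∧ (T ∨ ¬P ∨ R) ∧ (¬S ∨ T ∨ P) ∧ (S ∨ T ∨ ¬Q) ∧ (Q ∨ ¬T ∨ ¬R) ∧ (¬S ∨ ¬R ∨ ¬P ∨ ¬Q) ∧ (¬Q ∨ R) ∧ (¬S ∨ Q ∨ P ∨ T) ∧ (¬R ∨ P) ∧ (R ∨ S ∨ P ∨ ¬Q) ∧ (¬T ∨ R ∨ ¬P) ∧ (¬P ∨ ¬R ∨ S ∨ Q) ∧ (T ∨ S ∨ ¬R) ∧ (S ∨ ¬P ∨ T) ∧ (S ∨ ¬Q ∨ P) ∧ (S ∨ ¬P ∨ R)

P: False,  Q: False,  R: False,  S: False,  T: False

Case Q = False:
The clause (¬R) is unit, so R = False.
The clause (¬T) is unit, so T = False.
The clause (¬P) is unit, so P = False.
The clause (¬S) is unit, so S = False.
Every clause now holds.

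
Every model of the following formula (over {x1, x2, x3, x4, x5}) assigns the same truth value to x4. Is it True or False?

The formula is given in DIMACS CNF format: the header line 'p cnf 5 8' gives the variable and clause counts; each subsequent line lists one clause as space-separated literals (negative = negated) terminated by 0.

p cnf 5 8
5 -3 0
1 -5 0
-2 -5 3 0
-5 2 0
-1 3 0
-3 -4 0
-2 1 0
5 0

False

Suppose x4 = True.
Unit clause (¬x3) forces x3 = False.
Unit clause (¬x1) forces x1 = False.
Unit clause (¬x5) forces x5 = False.
Now (x5) is unsatisfied and unit — conflict.
So every satisfying assignment has x4 = False.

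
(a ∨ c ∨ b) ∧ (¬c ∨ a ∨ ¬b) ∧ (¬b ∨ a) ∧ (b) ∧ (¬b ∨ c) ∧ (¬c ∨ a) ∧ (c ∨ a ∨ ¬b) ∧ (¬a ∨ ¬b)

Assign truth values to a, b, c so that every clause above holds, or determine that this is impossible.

UNSATISFIABLE

(b) alone gives b = True.
(a) alone gives a = True.
Now (¬a) is unsatisfied and unit — conflict.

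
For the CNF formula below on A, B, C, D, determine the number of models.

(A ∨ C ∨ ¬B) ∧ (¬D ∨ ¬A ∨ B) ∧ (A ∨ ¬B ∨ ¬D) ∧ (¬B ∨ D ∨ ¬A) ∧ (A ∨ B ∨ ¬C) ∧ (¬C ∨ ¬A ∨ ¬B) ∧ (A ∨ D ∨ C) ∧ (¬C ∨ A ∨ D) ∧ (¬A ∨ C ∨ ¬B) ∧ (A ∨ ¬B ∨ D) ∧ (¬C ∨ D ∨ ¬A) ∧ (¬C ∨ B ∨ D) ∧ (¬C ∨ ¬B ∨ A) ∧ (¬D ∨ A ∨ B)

1

There are 2^4 = 16 truth assignments over (A, B, C, D).
Check each against the 14 clauses (columns in the order A, B, C, D):
  F F F F  ✗ fails (A ∨ D ∨ C)
  F F F T  ✗ fails (¬D ∨ A ∨ B)
  F F T F  ✗ fails (A ∨ B ∨ ¬C)
  F F T T  ✗ fails (A ∨ B ∨ ¬C)
  F T F F  ✗ fails (A ∨ C ∨ ¬B)
  F T F T  ✗ fails (A ∨ C ∨ ¬B)
  F T T F  ✗ fails (¬C ∨ A ∨ D)
  F T T T  ✗ fails (A ∨ ¬B ∨ ¬D)
  T F F F  ✓ satisfies all
  T F F T  ✗ fails (¬D ∨ ¬A ∨ B)
  T F T F  ✗ fails (¬C ∨ D ∨ ¬A)
  T F T T  ✗ fails (¬D ∨ ¬A ∨ B)
  T T F F  ✗ fails (¬B ∨ D ∨ ¬A)
  T T F T  ✗ fails (¬A ∨ C ∨ ¬B)
  T T T F  ✗ fails (¬B ∨ D ∨ ¬A)
  T T T T  ✗ fails (¬C ∨ ¬A ∨ ¬B)
1 of the 16 rows is a model.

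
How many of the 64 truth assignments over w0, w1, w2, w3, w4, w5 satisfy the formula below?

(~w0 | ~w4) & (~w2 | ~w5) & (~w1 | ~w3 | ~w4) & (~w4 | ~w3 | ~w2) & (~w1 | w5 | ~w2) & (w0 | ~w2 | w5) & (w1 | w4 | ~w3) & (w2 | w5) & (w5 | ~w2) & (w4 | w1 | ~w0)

There are 2^6 = 64 truth assignments over (w0, w1, w2, w3, w4, w5).
Split on w5. With w5 = 1, the clauses containing w5 are satisfied and ~w5 drops from the rest; 8 of the 2^5 = 32 assignments to the other variables satisfy what remains.
With w5 = 0, by the same count on the reduced clause set, 0 assignments work.
(One model: w0=F, w1=F, w2=F, w3=F, w4=F, w5=T.)
Total: 8 + 0 = 8.

8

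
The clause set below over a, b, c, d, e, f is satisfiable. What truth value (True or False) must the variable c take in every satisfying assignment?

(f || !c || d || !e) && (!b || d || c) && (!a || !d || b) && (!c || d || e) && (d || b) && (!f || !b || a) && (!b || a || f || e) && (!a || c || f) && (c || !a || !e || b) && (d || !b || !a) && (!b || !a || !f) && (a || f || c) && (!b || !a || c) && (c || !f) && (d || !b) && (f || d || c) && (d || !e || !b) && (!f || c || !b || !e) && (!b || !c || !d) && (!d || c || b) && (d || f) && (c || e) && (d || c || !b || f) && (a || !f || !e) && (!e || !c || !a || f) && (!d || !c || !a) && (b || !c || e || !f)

True

Suppose c = false.
Unit clause (!f) forces f = false.
Unit clause (!a) forces a = false.
That conflicts with the unit clause (a).
So every satisfying assignment has c = True.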